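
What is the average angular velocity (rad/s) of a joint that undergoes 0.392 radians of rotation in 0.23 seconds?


omega = delta_theta / delta_t
omega = 0.392 / 0.23
omega = 1.7043


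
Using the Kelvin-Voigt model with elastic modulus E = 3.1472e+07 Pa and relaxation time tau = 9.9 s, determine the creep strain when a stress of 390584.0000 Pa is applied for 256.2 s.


epsilon(t) = (sigma/E) * (1 - exp(-t/tau))
sigma/E = 390584.0000 / 3.1472e+07 = 0.0124
exp(-t/tau) = exp(-256.2 / 9.9) = 5.7675e-12
epsilon = 0.0124 * (1 - 5.7675e-12)
epsilon = 0.0124


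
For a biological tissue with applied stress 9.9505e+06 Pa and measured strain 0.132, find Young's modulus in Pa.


E = stress / strain
E = 9.9505e+06 / 0.132
E = 7.5383e+07


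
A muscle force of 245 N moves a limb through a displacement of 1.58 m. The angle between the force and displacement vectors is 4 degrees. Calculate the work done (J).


W = F * d * cos(theta)
theta = 4 deg = 0.0698 rad
cos(theta) = 0.9976
W = 245 * 1.58 * 0.9976
W = 386.1570


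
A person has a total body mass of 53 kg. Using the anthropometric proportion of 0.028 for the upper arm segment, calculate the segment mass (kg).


m_segment = body_mass * fraction
m_segment = 53 * 0.028
m_segment = 1.4840


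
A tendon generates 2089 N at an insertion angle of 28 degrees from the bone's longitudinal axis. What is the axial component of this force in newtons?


F_eff = F_tendon * cos(theta)
theta = 28 deg = 0.4887 rad
cos(theta) = 0.8829
F_eff = 2089 * 0.8829
F_eff = 1844.4775


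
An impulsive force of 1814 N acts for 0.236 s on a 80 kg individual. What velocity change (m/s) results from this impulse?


J = F * dt = 1814 * 0.236 = 428.1040 N*s
delta_v = J / m
delta_v = 428.1040 / 80
delta_v = 5.3513


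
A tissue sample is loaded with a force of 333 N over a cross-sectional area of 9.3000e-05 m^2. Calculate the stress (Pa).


stress = F / A
stress = 333 / 9.3000e-05
stress = 3.5806e+06


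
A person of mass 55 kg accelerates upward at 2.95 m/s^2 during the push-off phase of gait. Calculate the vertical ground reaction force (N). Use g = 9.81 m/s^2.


GRF = m * (g + a)
GRF = 55 * (9.81 + 2.95)
GRF = 55 * 12.7600
GRF = 701.8000


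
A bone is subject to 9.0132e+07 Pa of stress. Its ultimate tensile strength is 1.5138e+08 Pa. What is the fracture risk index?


FRI = applied / ultimate
FRI = 9.0132e+07 / 1.5138e+08
FRI = 0.5954


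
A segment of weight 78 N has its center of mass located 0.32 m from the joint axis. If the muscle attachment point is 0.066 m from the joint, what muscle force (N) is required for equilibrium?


F_muscle = W * d_load / d_muscle
F_muscle = 78 * 0.32 / 0.066
Numerator = 24.9600
F_muscle = 378.1818


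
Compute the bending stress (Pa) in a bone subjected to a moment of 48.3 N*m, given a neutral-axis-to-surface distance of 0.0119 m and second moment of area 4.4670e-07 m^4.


sigma = M * c / I
sigma = 48.3 * 0.0119 / 4.4670e-07
M * c = 0.5748
sigma = 1.2867e+06


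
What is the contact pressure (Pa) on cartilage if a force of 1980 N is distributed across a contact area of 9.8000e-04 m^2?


P = F / A
P = 1980 / 9.8000e-04
P = 2.0204e+06


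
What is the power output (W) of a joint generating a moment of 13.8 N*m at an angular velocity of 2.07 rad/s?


P = M * omega
P = 13.8 * 2.07
P = 28.5660


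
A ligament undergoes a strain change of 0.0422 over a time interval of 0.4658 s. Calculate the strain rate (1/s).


strain_rate = delta_strain / delta_t
strain_rate = 0.0422 / 0.4658
strain_rate = 0.0906


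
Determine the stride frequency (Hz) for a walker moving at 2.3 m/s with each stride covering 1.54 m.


f = v / stride_length
f = 2.3 / 1.54
f = 1.4935


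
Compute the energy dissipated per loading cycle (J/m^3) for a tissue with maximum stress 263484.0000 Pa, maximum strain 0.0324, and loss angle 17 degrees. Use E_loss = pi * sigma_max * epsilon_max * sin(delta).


E_loss = pi * sigma_max * epsilon_max * sin(delta)
delta = 17 deg = 0.2967 rad
sin(delta) = 0.2924
E_loss = pi * 263484.0000 * 0.0324 * 0.2924
E_loss = 7841.2350


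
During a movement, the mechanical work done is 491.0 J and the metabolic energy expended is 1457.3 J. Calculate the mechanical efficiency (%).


eta = (W_mech / E_meta) * 100
eta = (491.0 / 1457.3) * 100
ratio = 0.3369
eta = 33.6924


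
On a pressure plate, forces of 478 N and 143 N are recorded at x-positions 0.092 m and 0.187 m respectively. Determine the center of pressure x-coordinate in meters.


COP_x = (F1*x1 + F2*x2) / (F1 + F2)
COP_x = (478*0.092 + 143*0.187) / (478 + 143)
Numerator = 70.7170
Denominator = 621
COP_x = 0.1139


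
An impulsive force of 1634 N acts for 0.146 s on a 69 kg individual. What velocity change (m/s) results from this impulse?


J = F * dt = 1634 * 0.146 = 238.5640 N*s
delta_v = J / m
delta_v = 238.5640 / 69
delta_v = 3.4574


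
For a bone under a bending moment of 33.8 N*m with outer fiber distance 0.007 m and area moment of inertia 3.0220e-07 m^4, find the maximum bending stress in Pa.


sigma = M * c / I
sigma = 33.8 * 0.007 / 3.0220e-07
M * c = 0.2366
sigma = 782925.2151


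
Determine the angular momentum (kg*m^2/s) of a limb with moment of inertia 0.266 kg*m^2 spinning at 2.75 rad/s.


L = I * omega
L = 0.266 * 2.75
L = 0.7315


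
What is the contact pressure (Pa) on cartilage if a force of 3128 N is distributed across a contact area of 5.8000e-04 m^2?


P = F / A
P = 3128 / 5.8000e-04
P = 5.3931e+06


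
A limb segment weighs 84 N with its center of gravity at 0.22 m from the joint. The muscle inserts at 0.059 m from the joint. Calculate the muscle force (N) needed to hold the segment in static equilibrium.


F_muscle = W * d_load / d_muscle
F_muscle = 84 * 0.22 / 0.059
Numerator = 18.4800
F_muscle = 313.2203


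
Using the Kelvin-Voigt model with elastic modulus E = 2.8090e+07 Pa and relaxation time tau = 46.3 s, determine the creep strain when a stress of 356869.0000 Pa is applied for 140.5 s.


epsilon(t) = (sigma/E) * (1 - exp(-t/tau))
sigma/E = 356869.0000 / 2.8090e+07 = 0.0127
exp(-t/tau) = exp(-140.5 / 46.3) = 0.0481
epsilon = 0.0127 * (1 - 0.0481)
epsilon = 0.0121


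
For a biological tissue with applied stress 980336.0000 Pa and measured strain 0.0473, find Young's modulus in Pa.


E = stress / strain
E = 980336.0000 / 0.0473
E = 2.0726e+07


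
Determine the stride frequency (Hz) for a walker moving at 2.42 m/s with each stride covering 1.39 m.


f = v / stride_length
f = 2.42 / 1.39
f = 1.7410


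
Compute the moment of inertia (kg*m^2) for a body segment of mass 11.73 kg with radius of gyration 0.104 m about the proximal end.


I = m * k^2
I = 11.73 * 0.104^2
k^2 = 0.0108
I = 0.1269


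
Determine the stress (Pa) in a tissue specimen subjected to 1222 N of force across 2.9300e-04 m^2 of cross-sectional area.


stress = F / A
stress = 1222 / 2.9300e-04
stress = 4.1706e+06


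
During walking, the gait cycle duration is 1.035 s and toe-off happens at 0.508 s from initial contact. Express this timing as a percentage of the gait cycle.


pct = (event_time / cycle_time) * 100
pct = (0.508 / 1.035) * 100
ratio = 0.4908
pct = 49.0821


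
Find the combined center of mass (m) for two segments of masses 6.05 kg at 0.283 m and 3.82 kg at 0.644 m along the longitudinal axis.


COM = (m1*x1 + m2*x2) / (m1 + m2)
COM = (6.05*0.283 + 3.82*0.644) / (6.05 + 3.82)
Numerator = 4.1722
Denominator = 9.8700
COM = 0.4227


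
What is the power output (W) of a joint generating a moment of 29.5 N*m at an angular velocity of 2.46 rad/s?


P = M * omega
P = 29.5 * 2.46
P = 72.5700


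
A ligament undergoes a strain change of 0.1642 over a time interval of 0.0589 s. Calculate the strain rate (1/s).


strain_rate = delta_strain / delta_t
strain_rate = 0.1642 / 0.0589
strain_rate = 2.7878


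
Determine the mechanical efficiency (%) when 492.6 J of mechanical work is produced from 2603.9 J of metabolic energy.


eta = (W_mech / E_meta) * 100
eta = (492.6 / 2603.9) * 100
ratio = 0.1892
eta = 18.9178


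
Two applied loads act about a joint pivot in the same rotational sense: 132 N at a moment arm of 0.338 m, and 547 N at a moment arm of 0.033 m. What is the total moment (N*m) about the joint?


M = F1 * d1 + F2 * d2
M = 132 * 0.338 + 547 * 0.033
M = 44.6160 + 18.0510
M = 62.6670


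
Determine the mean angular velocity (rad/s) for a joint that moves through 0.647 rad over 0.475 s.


omega = delta_theta / delta_t
omega = 0.647 / 0.475
omega = 1.3621


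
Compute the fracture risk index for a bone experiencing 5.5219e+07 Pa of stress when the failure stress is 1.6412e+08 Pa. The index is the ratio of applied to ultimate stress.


FRI = applied / ultimate
FRI = 5.5219e+07 / 1.6412e+08
FRI = 0.3365


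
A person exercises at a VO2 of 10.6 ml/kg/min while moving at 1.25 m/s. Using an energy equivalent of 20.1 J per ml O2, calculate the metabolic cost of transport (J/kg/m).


Power per kg = VO2 * 20.1 / 60
Power per kg = 10.6 * 20.1 / 60 = 3.5510 W/kg
Cost = power_per_kg / speed
Cost = 3.5510 / 1.25
Cost = 2.8408


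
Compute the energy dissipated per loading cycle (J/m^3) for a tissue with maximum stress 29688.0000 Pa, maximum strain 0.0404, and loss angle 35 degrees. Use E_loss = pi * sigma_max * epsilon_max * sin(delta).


E_loss = pi * sigma_max * epsilon_max * sin(delta)
delta = 35 deg = 0.6109 rad
sin(delta) = 0.5736
E_loss = pi * 29688.0000 * 0.0404 * 0.5736
E_loss = 2161.2424


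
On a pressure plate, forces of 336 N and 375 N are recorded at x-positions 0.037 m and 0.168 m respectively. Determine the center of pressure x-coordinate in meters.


COP_x = (F1*x1 + F2*x2) / (F1 + F2)
COP_x = (336*0.037 + 375*0.168) / (336 + 375)
Numerator = 75.4320
Denominator = 711
COP_x = 0.1061


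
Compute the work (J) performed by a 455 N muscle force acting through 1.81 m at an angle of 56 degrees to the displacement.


W = F * d * cos(theta)
theta = 56 deg = 0.9774 rad
cos(theta) = 0.5592
W = 455 * 1.81 * 0.5592
W = 460.5233


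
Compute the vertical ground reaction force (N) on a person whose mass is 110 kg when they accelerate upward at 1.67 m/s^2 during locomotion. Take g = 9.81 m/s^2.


GRF = m * (g + a)
GRF = 110 * (9.81 + 1.67)
GRF = 110 * 11.4800
GRF = 1262.8000


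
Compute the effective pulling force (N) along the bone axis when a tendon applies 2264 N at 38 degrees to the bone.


F_eff = F_tendon * cos(theta)
theta = 38 deg = 0.6632 rad
cos(theta) = 0.7880
F_eff = 2264 * 0.7880
F_eff = 1784.0563


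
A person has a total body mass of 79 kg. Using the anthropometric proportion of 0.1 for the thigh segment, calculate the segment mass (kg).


m_segment = body_mass * fraction
m_segment = 79 * 0.1
m_segment = 7.9000


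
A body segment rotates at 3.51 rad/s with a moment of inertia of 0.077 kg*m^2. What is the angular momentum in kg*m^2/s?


L = I * omega
L = 0.077 * 3.51
L = 0.2703


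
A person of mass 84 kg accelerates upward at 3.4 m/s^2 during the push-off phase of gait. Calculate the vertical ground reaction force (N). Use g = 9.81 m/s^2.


GRF = m * (g + a)
GRF = 84 * (9.81 + 3.4)
GRF = 84 * 13.2100
GRF = 1109.6400


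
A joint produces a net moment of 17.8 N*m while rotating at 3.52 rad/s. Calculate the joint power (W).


P = M * omega
P = 17.8 * 3.52
P = 62.6560


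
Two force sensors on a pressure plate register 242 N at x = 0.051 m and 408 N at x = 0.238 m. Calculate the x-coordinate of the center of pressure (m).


COP_x = (F1*x1 + F2*x2) / (F1 + F2)
COP_x = (242*0.051 + 408*0.238) / (242 + 408)
Numerator = 109.4460
Denominator = 650
COP_x = 0.1684


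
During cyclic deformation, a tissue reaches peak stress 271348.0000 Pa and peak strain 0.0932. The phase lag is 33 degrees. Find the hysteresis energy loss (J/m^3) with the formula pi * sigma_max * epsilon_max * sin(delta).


E_loss = pi * sigma_max * epsilon_max * sin(delta)
delta = 33 deg = 0.5760 rad
sin(delta) = 0.5446
E_loss = pi * 271348.0000 * 0.0932 * 0.5446
E_loss = 43271.4227


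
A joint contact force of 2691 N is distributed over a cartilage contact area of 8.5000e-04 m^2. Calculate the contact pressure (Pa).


P = F / A
P = 2691 / 8.5000e-04
P = 3.1659e+06


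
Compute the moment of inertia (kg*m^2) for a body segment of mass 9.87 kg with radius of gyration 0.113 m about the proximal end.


I = m * k^2
I = 9.87 * 0.113^2
k^2 = 0.0128
I = 0.1260


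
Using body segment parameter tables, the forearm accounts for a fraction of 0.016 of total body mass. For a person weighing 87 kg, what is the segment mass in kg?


m_segment = body_mass * fraction
m_segment = 87 * 0.016
m_segment = 1.3920


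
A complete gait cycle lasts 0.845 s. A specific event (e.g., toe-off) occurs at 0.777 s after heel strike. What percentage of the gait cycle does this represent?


pct = (event_time / cycle_time) * 100
pct = (0.777 / 0.845) * 100
ratio = 0.9195
pct = 91.9527


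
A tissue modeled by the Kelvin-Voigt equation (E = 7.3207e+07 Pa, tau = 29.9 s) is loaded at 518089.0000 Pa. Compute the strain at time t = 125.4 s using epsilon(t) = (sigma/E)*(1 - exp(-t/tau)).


epsilon(t) = (sigma/E) * (1 - exp(-t/tau))
sigma/E = 518089.0000 / 7.3207e+07 = 0.0071
exp(-t/tau) = exp(-125.4 / 29.9) = 0.0151
epsilon = 0.0071 * (1 - 0.0151)
epsilon = 0.0070


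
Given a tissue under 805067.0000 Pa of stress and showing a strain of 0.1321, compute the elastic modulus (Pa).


E = stress / strain
E = 805067.0000 / 0.1321
E = 6.0944e+06


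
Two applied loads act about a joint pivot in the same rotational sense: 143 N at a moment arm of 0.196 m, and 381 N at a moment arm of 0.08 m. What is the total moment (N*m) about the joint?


M = F1 * d1 + F2 * d2
M = 143 * 0.196 + 381 * 0.08
M = 28.0280 + 30.4800
M = 58.5080


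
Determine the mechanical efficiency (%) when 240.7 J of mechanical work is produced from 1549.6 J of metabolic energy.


eta = (W_mech / E_meta) * 100
eta = (240.7 / 1549.6) * 100
ratio = 0.1553
eta = 15.5330


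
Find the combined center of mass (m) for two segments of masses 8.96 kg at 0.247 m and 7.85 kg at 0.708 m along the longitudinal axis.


COM = (m1*x1 + m2*x2) / (m1 + m2)
COM = (8.96*0.247 + 7.85*0.708) / (8.96 + 7.85)
Numerator = 7.7709
Denominator = 16.8100
COM = 0.4623


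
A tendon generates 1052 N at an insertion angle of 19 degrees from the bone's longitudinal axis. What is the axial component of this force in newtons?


F_eff = F_tendon * cos(theta)
theta = 19 deg = 0.3316 rad
cos(theta) = 0.9455
F_eff = 1052 * 0.9455
F_eff = 994.6855


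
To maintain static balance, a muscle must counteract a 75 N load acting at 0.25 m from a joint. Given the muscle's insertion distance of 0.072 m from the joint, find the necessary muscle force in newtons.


F_muscle = W * d_load / d_muscle
F_muscle = 75 * 0.25 / 0.072
Numerator = 18.7500
F_muscle = 260.4167


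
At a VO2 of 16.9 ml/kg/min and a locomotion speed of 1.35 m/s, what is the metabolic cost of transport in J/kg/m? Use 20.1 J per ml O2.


Power per kg = VO2 * 20.1 / 60
Power per kg = 16.9 * 20.1 / 60 = 5.6615 W/kg
Cost = power_per_kg / speed
Cost = 5.6615 / 1.35
Cost = 4.1937


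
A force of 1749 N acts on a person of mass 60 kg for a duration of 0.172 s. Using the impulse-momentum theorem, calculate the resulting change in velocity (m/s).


J = F * dt = 1749 * 0.172 = 300.8280 N*s
delta_v = J / m
delta_v = 300.8280 / 60
delta_v = 5.0138


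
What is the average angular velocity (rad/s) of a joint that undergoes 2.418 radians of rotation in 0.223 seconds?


omega = delta_theta / delta_t
omega = 2.418 / 0.223
omega = 10.8430


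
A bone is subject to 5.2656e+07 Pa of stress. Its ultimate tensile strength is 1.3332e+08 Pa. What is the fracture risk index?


FRI = applied / ultimate
FRI = 5.2656e+07 / 1.3332e+08
FRI = 0.3950


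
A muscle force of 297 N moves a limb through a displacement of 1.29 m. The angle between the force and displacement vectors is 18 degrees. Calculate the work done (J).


W = F * d * cos(theta)
theta = 18 deg = 0.3142 rad
cos(theta) = 0.9511
W = 297 * 1.29 * 0.9511
W = 364.3783


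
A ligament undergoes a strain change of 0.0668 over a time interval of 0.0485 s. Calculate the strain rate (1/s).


strain_rate = delta_strain / delta_t
strain_rate = 0.0668 / 0.0485
strain_rate = 1.3773


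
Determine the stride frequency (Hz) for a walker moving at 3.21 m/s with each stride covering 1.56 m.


f = v / stride_length
f = 3.21 / 1.56
f = 2.0577


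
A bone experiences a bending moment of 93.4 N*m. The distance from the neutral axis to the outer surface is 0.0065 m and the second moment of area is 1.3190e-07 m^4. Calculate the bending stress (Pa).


sigma = M * c / I
sigma = 93.4 * 0.0065 / 1.3190e-07
M * c = 0.6071
sigma = 4.6027e+06


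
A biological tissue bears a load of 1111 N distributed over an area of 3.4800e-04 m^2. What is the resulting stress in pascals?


stress = F / A
stress = 1111 / 3.4800e-04
stress = 3.1925e+06


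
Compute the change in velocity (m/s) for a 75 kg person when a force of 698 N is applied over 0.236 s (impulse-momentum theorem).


J = F * dt = 698 * 0.236 = 164.7280 N*s
delta_v = J / m
delta_v = 164.7280 / 75
delta_v = 2.1964


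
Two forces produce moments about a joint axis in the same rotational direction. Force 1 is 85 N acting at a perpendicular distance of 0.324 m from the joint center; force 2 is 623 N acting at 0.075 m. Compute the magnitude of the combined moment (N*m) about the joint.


M = F1 * d1 + F2 * d2
M = 85 * 0.324 + 623 * 0.075
M = 27.5400 + 46.7250
M = 74.2650


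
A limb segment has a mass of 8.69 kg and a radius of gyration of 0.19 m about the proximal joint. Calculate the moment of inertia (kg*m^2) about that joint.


I = m * k^2
I = 8.69 * 0.19^2
k^2 = 0.0361
I = 0.3137


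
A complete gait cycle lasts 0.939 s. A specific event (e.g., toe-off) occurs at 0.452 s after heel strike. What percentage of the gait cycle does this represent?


pct = (event_time / cycle_time) * 100
pct = (0.452 / 0.939) * 100
ratio = 0.4814
pct = 48.1363


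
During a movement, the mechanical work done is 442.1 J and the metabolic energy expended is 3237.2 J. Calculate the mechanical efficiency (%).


eta = (W_mech / E_meta) * 100
eta = (442.1 / 3237.2) * 100
ratio = 0.1366
eta = 13.6569


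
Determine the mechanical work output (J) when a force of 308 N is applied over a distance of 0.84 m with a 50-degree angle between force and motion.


W = F * d * cos(theta)
theta = 50 deg = 0.8727 rad
cos(theta) = 0.6428
W = 308 * 0.84 * 0.6428
W = 166.3020


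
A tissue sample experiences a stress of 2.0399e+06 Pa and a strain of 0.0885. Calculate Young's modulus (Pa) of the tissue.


E = stress / strain
E = 2.0399e+06 / 0.0885
E = 2.3050e+07


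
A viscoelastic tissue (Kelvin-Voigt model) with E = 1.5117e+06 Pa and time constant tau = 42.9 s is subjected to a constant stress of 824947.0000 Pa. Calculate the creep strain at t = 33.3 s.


epsilon(t) = (sigma/E) * (1 - exp(-t/tau))
sigma/E = 824947.0000 / 1.5117e+06 = 0.5457
exp(-t/tau) = exp(-33.3 / 42.9) = 0.4601
epsilon = 0.5457 * (1 - 0.4601)
epsilon = 0.2946


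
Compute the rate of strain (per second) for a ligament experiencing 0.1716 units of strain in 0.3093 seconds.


strain_rate = delta_strain / delta_t
strain_rate = 0.1716 / 0.3093
strain_rate = 0.5548


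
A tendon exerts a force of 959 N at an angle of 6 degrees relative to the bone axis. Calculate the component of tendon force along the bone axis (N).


F_eff = F_tendon * cos(theta)
theta = 6 deg = 0.1047 rad
cos(theta) = 0.9945
F_eff = 959 * 0.9945
F_eff = 953.7465


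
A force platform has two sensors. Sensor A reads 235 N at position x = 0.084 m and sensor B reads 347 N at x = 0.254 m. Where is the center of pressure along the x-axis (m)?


COP_x = (F1*x1 + F2*x2) / (F1 + F2)
COP_x = (235*0.084 + 347*0.254) / (235 + 347)
Numerator = 107.8780
Denominator = 582
COP_x = 0.1854


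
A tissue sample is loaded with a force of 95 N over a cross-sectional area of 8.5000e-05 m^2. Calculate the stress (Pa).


stress = F / A
stress = 95 / 8.5000e-05
stress = 1.1176e+06


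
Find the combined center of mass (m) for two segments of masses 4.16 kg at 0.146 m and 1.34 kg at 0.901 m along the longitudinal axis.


COM = (m1*x1 + m2*x2) / (m1 + m2)
COM = (4.16*0.146 + 1.34*0.901) / (4.16 + 1.34)
Numerator = 1.8147
Denominator = 5.5000
COM = 0.3299


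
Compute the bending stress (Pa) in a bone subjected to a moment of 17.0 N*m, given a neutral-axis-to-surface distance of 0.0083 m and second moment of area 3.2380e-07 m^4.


sigma = M * c / I
sigma = 17.0 * 0.0083 / 3.2380e-07
M * c = 0.1411
sigma = 435762.8166


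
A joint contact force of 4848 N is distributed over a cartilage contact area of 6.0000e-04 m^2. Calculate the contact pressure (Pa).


P = F / A
P = 4848 / 6.0000e-04
P = 8.0800e+06


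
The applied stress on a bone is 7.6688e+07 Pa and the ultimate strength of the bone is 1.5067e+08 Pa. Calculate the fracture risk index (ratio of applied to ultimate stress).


FRI = applied / ultimate
FRI = 7.6688e+07 / 1.5067e+08
FRI = 0.5090


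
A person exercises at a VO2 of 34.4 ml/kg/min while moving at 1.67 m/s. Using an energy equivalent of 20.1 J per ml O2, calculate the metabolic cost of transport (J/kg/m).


Power per kg = VO2 * 20.1 / 60
Power per kg = 34.4 * 20.1 / 60 = 11.5240 W/kg
Cost = power_per_kg / speed
Cost = 11.5240 / 1.67
Cost = 6.9006


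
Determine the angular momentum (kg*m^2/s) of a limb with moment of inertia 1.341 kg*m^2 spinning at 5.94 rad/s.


L = I * omega
L = 1.341 * 5.94
L = 7.9655


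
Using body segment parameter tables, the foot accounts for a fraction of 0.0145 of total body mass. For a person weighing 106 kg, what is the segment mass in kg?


m_segment = body_mass * fraction
m_segment = 106 * 0.0145
m_segment = 1.5370


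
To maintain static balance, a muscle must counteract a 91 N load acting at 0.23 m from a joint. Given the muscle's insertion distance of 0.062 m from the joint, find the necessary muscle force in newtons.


F_muscle = W * d_load / d_muscle
F_muscle = 91 * 0.23 / 0.062
Numerator = 20.9300
F_muscle = 337.5806


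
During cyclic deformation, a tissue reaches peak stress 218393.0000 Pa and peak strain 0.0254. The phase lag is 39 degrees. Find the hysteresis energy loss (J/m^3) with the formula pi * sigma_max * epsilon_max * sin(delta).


E_loss = pi * sigma_max * epsilon_max * sin(delta)
delta = 39 deg = 0.6807 rad
sin(delta) = 0.6293
E_loss = pi * 218393.0000 * 0.0254 * 0.6293
E_loss = 10967.1582


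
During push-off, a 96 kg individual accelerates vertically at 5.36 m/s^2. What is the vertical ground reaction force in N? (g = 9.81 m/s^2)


GRF = m * (g + a)
GRF = 96 * (9.81 + 5.36)
GRF = 96 * 15.1700
GRF = 1456.3200


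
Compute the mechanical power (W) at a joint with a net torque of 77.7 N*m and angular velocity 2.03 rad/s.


P = M * omega
P = 77.7 * 2.03
P = 157.7310


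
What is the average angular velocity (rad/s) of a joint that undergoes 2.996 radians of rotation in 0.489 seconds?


omega = delta_theta / delta_t
omega = 2.996 / 0.489
omega = 6.1268


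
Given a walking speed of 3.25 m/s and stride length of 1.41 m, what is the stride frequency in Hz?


f = v / stride_length
f = 3.25 / 1.41
f = 2.3050


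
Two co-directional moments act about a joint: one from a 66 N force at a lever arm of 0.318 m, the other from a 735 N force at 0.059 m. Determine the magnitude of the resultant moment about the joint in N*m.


M = F1 * d1 + F2 * d2
M = 66 * 0.318 + 735 * 0.059
M = 20.9880 + 43.3650
M = 64.3530


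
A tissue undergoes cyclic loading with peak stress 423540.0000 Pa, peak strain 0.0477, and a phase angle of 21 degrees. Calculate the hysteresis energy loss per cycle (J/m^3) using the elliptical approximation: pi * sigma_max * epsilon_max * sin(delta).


E_loss = pi * sigma_max * epsilon_max * sin(delta)
delta = 21 deg = 0.3665 rad
sin(delta) = 0.3584
E_loss = pi * 423540.0000 * 0.0477 * 0.3584
E_loss = 22745.3092


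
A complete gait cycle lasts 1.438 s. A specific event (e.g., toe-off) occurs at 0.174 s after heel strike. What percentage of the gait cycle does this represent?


pct = (event_time / cycle_time) * 100
pct = (0.174 / 1.438) * 100
ratio = 0.1210
pct = 12.1001


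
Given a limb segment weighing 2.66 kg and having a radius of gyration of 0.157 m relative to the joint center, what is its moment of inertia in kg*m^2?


I = m * k^2
I = 2.66 * 0.157^2
k^2 = 0.0246
I = 0.0656


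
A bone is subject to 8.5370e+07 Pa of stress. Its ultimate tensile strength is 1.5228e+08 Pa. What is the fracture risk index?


FRI = applied / ultimate
FRI = 8.5370e+07 / 1.5228e+08
FRI = 0.5606


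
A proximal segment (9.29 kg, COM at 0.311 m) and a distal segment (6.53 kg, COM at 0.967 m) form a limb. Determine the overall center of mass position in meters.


COM = (m1*x1 + m2*x2) / (m1 + m2)
COM = (9.29*0.311 + 6.53*0.967) / (9.29 + 6.53)
Numerator = 9.2037
Denominator = 15.8200
COM = 0.5818


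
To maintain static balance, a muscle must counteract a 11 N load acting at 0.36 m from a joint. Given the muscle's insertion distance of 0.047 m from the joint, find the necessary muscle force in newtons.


F_muscle = W * d_load / d_muscle
F_muscle = 11 * 0.36 / 0.047
Numerator = 3.9600
F_muscle = 84.2553


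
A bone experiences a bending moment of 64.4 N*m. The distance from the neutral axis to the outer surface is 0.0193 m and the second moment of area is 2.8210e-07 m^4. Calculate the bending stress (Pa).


sigma = M * c / I
sigma = 64.4 * 0.0193 / 2.8210e-07
M * c = 1.2429
sigma = 4.4060e+06


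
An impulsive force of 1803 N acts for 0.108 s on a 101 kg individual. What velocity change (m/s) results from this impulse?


J = F * dt = 1803 * 0.108 = 194.7240 N*s
delta_v = J / m
delta_v = 194.7240 / 101
delta_v = 1.9280


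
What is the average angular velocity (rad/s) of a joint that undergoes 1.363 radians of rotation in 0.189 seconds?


omega = delta_theta / delta_t
omega = 1.363 / 0.189
omega = 7.2116


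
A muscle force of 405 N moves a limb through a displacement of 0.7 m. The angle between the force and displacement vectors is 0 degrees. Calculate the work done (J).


W = F * d * cos(theta)
theta = 0 deg = 0.0000 rad
cos(theta) = 1.0000
W = 405 * 0.7 * 1.0000
W = 283.5000


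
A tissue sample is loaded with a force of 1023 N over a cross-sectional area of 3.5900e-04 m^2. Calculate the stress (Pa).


stress = F / A
stress = 1023 / 3.5900e-04
stress = 2.8496e+06


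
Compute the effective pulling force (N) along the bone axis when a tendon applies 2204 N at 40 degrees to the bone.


F_eff = F_tendon * cos(theta)
theta = 40 deg = 0.6981 rad
cos(theta) = 0.7660
F_eff = 2204 * 0.7660
F_eff = 1688.3620


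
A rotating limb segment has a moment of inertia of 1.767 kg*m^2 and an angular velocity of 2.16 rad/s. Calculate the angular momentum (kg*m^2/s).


L = I * omega
L = 1.767 * 2.16
L = 3.8167


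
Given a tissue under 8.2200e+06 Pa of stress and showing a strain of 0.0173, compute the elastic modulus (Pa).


E = stress / strain
E = 8.2200e+06 / 0.0173
E = 4.7514e+08


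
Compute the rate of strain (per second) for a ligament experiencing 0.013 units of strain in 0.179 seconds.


strain_rate = delta_strain / delta_t
strain_rate = 0.013 / 0.179
strain_rate = 0.0726


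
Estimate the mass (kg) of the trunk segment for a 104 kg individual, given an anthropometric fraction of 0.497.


m_segment = body_mass * fraction
m_segment = 104 * 0.497
m_segment = 51.6880


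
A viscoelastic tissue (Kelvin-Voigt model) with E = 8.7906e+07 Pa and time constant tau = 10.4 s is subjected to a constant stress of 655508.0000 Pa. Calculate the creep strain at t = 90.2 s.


epsilon(t) = (sigma/E) * (1 - exp(-t/tau))
sigma/E = 655508.0000 / 8.7906e+07 = 0.0075
exp(-t/tau) = exp(-90.2 / 10.4) = 1.7113e-04
epsilon = 0.0075 * (1 - 1.7113e-04)
epsilon = 0.0075


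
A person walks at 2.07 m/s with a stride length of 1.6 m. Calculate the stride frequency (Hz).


f = v / stride_length
f = 2.07 / 1.6
f = 1.2937


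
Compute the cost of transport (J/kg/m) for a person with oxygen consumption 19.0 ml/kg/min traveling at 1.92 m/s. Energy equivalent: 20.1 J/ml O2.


Power per kg = VO2 * 20.1 / 60
Power per kg = 19.0 * 20.1 / 60 = 6.3650 W/kg
Cost = power_per_kg / speed
Cost = 6.3650 / 1.92
Cost = 3.3151


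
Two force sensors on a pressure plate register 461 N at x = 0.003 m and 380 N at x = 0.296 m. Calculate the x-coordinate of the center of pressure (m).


COP_x = (F1*x1 + F2*x2) / (F1 + F2)
COP_x = (461*0.003 + 380*0.296) / (461 + 380)
Numerator = 113.8630
Denominator = 841
COP_x = 0.1354


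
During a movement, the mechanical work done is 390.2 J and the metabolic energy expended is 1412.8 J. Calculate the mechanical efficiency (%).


eta = (W_mech / E_meta) * 100
eta = (390.2 / 1412.8) * 100
ratio = 0.2762
eta = 27.6189


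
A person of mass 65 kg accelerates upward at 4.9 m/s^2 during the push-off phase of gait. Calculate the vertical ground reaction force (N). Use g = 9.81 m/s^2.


GRF = m * (g + a)
GRF = 65 * (9.81 + 4.9)
GRF = 65 * 14.7100
GRF = 956.1500


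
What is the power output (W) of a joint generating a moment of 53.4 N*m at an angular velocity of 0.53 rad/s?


P = M * omega
P = 53.4 * 0.53
P = 28.3020


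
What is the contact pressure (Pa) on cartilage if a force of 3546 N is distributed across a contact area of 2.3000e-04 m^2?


P = F / A
P = 3546 / 2.3000e-04
P = 1.5417e+07


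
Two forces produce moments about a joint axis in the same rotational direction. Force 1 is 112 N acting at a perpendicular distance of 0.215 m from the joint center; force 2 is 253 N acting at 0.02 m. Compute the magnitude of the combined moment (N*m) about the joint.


M = F1 * d1 + F2 * d2
M = 112 * 0.215 + 253 * 0.02
M = 24.0800 + 5.0600
M = 29.1400


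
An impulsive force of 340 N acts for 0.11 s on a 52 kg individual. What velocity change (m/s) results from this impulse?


J = F * dt = 340 * 0.11 = 37.4000 N*s
delta_v = J / m
delta_v = 37.4000 / 52
delta_v = 0.7192


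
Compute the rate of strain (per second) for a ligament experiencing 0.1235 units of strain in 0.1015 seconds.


strain_rate = delta_strain / delta_t
strain_rate = 0.1235 / 0.1015
strain_rate = 1.2167


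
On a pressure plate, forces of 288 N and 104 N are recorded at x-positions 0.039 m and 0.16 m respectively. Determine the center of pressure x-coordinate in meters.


COP_x = (F1*x1 + F2*x2) / (F1 + F2)
COP_x = (288*0.039 + 104*0.16) / (288 + 104)
Numerator = 27.8720
Denominator = 392
COP_x = 0.0711


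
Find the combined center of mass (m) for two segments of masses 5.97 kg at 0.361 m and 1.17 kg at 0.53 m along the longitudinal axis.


COM = (m1*x1 + m2*x2) / (m1 + m2)
COM = (5.97*0.361 + 1.17*0.53) / (5.97 + 1.17)
Numerator = 2.7753
Denominator = 7.1400
COM = 0.3887


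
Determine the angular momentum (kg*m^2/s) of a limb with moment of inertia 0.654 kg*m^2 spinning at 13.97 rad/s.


L = I * omega
L = 0.654 * 13.97
L = 9.1364


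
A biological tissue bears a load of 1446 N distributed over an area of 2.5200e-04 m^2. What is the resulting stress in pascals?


stress = F / A
stress = 1446 / 2.5200e-04
stress = 5.7381e+06


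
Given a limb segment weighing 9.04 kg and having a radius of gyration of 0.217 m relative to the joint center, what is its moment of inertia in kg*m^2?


I = m * k^2
I = 9.04 * 0.217^2
k^2 = 0.0471
I = 0.4257


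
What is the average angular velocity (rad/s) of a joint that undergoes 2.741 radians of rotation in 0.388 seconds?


omega = delta_theta / delta_t
omega = 2.741 / 0.388
omega = 7.0644


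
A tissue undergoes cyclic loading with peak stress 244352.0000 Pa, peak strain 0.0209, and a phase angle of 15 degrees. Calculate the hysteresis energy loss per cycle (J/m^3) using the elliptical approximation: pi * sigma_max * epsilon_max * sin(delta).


E_loss = pi * sigma_max * epsilon_max * sin(delta)
delta = 15 deg = 0.2618 rad
sin(delta) = 0.2588
E_loss = pi * 244352.0000 * 0.0209 * 0.2588
E_loss = 4152.4871


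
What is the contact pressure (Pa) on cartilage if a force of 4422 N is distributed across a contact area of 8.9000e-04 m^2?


P = F / A
P = 4422 / 8.9000e-04
P = 4.9685e+06


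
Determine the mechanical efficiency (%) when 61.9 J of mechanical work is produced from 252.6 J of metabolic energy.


eta = (W_mech / E_meta) * 100
eta = (61.9 / 252.6) * 100
ratio = 0.2451
eta = 24.5051


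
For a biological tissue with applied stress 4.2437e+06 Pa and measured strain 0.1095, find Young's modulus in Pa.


E = stress / strain
E = 4.2437e+06 / 0.1095
E = 3.8755e+07


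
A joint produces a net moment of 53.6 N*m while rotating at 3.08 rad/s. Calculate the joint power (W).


P = M * omega
P = 53.6 * 3.08
P = 165.0880


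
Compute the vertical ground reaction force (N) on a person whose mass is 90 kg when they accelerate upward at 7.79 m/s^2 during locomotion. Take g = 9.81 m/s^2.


GRF = m * (g + a)
GRF = 90 * (9.81 + 7.79)
GRF = 90 * 17.6000
GRF = 1584.0000


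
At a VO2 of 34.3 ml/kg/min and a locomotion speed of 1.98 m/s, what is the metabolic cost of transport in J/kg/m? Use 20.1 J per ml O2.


Power per kg = VO2 * 20.1 / 60
Power per kg = 34.3 * 20.1 / 60 = 11.4905 W/kg
Cost = power_per_kg / speed
Cost = 11.4905 / 1.98
Cost = 5.8033


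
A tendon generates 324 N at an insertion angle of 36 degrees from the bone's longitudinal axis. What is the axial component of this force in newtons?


F_eff = F_tendon * cos(theta)
theta = 36 deg = 0.6283 rad
cos(theta) = 0.8090
F_eff = 324 * 0.8090
F_eff = 262.1215


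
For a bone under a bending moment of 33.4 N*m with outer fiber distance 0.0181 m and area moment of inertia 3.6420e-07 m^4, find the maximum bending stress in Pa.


sigma = M * c / I
sigma = 33.4 * 0.0181 / 3.6420e-07
M * c = 0.6045
sigma = 1.6599e+06


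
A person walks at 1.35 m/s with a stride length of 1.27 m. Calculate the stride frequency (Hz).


f = v / stride_length
f = 1.35 / 1.27
f = 1.0630


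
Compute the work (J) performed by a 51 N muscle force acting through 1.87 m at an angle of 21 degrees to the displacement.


W = F * d * cos(theta)
theta = 21 deg = 0.3665 rad
cos(theta) = 0.9336
W = 51 * 1.87 * 0.9336
W = 89.0356


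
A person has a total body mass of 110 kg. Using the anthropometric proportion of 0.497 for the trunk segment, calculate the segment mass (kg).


m_segment = body_mass * fraction
m_segment = 110 * 0.497
m_segment = 54.6700


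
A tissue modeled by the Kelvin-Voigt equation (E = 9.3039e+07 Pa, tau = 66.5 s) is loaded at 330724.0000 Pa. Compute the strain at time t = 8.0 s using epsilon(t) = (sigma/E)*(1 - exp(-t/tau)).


epsilon(t) = (sigma/E) * (1 - exp(-t/tau))
sigma/E = 330724.0000 / 9.3039e+07 = 0.0036
exp(-t/tau) = exp(-8.0 / 66.5) = 0.8867
epsilon = 0.0036 * (1 - 0.8867)
epsilon = 4.0291e-04


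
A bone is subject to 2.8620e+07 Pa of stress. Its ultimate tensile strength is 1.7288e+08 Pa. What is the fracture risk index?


FRI = applied / ultimate
FRI = 2.8620e+07 / 1.7288e+08
FRI = 0.1655


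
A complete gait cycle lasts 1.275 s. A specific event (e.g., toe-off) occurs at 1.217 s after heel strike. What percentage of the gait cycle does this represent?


pct = (event_time / cycle_time) * 100
pct = (1.217 / 1.275) * 100
ratio = 0.9545
pct = 95.4510


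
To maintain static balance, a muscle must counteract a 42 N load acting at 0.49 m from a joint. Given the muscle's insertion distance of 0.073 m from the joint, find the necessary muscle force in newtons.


F_muscle = W * d_load / d_muscle
F_muscle = 42 * 0.49 / 0.073
Numerator = 20.5800
F_muscle = 281.9178


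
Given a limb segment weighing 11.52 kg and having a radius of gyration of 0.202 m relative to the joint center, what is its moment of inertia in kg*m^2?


I = m * k^2
I = 11.52 * 0.202^2
k^2 = 0.0408
I = 0.4701


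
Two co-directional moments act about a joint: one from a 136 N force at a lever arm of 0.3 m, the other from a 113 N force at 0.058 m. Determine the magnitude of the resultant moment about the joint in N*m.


M = F1 * d1 + F2 * d2
M = 136 * 0.3 + 113 * 0.058
M = 40.8000 + 6.5540
M = 47.3540


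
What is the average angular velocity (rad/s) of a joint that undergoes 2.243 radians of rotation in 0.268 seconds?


omega = delta_theta / delta_t
omega = 2.243 / 0.268
omega = 8.3694


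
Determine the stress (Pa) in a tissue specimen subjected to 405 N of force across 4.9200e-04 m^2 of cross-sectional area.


stress = F / A
stress = 405 / 4.9200e-04
stress = 823170.7317


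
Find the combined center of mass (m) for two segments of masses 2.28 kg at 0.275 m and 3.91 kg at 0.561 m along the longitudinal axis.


COM = (m1*x1 + m2*x2) / (m1 + m2)
COM = (2.28*0.275 + 3.91*0.561) / (2.28 + 3.91)
Numerator = 2.8205
Denominator = 6.1900
COM = 0.4557


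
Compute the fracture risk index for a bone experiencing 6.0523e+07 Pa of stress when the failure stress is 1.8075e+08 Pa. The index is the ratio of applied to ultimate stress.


FRI = applied / ultimate
FRI = 6.0523e+07 / 1.8075e+08
FRI = 0.3348


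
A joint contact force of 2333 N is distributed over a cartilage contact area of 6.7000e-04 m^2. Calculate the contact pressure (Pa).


P = F / A
P = 2333 / 6.7000e-04
P = 3.4821e+06


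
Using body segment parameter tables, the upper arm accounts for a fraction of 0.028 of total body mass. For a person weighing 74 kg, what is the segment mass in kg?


m_segment = body_mass * fraction
m_segment = 74 * 0.028
m_segment = 2.0720


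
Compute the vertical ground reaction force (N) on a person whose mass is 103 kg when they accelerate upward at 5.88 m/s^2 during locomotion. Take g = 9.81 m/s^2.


GRF = m * (g + a)
GRF = 103 * (9.81 + 5.88)
GRF = 103 * 15.6900
GRF = 1616.0700


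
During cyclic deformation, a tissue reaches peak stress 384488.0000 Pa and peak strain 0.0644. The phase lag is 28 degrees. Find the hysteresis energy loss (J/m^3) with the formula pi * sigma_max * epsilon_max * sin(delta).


E_loss = pi * sigma_max * epsilon_max * sin(delta)
delta = 28 deg = 0.4887 rad
sin(delta) = 0.4695
E_loss = pi * 384488.0000 * 0.0644 * 0.4695
E_loss = 36519.7521


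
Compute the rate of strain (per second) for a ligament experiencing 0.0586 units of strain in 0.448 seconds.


strain_rate = delta_strain / delta_t
strain_rate = 0.0586 / 0.448
strain_rate = 0.1308


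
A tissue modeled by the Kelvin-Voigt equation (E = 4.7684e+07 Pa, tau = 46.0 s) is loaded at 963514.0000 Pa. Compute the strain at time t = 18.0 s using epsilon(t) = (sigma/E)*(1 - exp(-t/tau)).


epsilon(t) = (sigma/E) * (1 - exp(-t/tau))
sigma/E = 963514.0000 / 4.7684e+07 = 0.0202
exp(-t/tau) = exp(-18.0 / 46.0) = 0.6762
epsilon = 0.0202 * (1 - 0.6762)
epsilon = 0.0065


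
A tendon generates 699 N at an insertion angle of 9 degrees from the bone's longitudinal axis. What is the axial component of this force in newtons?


F_eff = F_tendon * cos(theta)
theta = 9 deg = 0.1571 rad
cos(theta) = 0.9877
F_eff = 699 * 0.9877
F_eff = 690.3942


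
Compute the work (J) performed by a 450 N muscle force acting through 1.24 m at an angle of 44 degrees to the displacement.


W = F * d * cos(theta)
theta = 44 deg = 0.7679 rad
cos(theta) = 0.7193
W = 450 * 1.24 * 0.7193
W = 401.3916


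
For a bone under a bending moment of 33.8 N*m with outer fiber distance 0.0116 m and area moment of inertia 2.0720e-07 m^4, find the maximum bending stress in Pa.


sigma = M * c / I
sigma = 33.8 * 0.0116 / 2.0720e-07
M * c = 0.3921
sigma = 1.8923e+06
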